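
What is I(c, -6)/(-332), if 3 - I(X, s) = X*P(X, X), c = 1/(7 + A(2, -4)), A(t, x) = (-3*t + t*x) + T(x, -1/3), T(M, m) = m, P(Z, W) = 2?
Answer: -9/913 ≈ -0.0098576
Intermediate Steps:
A(t, x) = -⅓ - 3*t + t*x (A(t, x) = (-3*t + t*x) - 1/3 = (-3*t + t*x) - 1*⅓ = (-3*t + t*x) - ⅓ = -⅓ - 3*t + t*x)
c = -3/22 (c = 1/(7 + (-⅓ - 3*2 + 2*(-4))) = 1/(7 + (-⅓ - 6 - 8)) = 1/(7 - 43/3) = 1/(-22/3) = -3/22 ≈ -0.13636)
I(X, s) = 3 - 2*X (I(X, s) = 3 - X*2 = 3 - 2*X)
I(c, -6)/(-332) = (3 - 2*(-3/22))/(-332) = (3 + 3/11)*(-1/332) = (36/11)*(-1/332) = -9/913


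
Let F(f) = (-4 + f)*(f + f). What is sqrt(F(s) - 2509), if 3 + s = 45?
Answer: sqrt(683) ≈ 26.134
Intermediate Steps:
s = 42 (s = -3 + 45 = 42)
F(f) = 2*f*(-4 + f) (F(f) = (-4 + f)*(2*f) = 2*f*(-4 + f))
sqrt(F(s) - 2509) = sqrt(2*42*(-4 + 42) - 2509) = sqrt(2*42*38 - 2509) = sqrt(3192 - 2509) = sqrt(683)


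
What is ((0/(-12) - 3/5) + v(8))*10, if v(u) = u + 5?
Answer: 124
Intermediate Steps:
v(u) = 5 + u
((0/(-12) - 3/5) + v(8))*10 = ((0/(-12) - 3/5) + (5 + 8))*10 = ((0*(-1/12) - 3*⅕) + 13)*10 = ((0 - ⅗) + 13)*10 = (-⅗ + 13)*10 = (62/5)*10 = 124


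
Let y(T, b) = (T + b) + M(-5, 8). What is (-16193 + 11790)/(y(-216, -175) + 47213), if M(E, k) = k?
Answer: -629/6690 ≈ -0.094021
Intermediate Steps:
y(T, b) = 8 + T + b (y(T, b) = (T + b) + 8 = 8 + T + b)
(-16193 + 11790)/(y(-216, -175) + 47213) = (-16193 + 11790)/((8 - 216 - 175) + 47213) = -4403/(-383 + 47213) = -4403/46830 = -4403*1/46830 = -629/6690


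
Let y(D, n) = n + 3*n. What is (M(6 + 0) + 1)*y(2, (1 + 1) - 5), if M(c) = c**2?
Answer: -444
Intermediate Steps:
y(D, n) = 4*n
(M(6 + 0) + 1)*y(2, (1 + 1) - 5) = ((6 + 0)**2 + 1)*(4*((1 + 1) - 5)) = (6**2 + 1)*(4*(2 - 5)) = (36 + 1)*(4*(-3)) = 37*(-12) = -444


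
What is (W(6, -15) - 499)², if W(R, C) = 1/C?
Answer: 56040196/225 ≈ 2.4907e+5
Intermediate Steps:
(W(6, -15) - 499)² = (1/(-15) - 499)² = (-1/15 - 499)² = (-7486/15)² = 56040196/225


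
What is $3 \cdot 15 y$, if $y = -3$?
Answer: $-135$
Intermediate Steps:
$3 \cdot 15 y = 3 \cdot 15 \left(-3\right) = 45 \left(-3\right) = -135$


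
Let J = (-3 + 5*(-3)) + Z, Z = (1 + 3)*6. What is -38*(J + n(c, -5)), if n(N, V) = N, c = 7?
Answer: -494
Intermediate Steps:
Z = 24 (Z = 4*6 = 24)
J = 6 (J = (-3 + 5*(-3)) + 24 = (-3 - 15) + 24 = -18 + 24 = 6)
-38*(J + n(c, -5)) = -38*(6 + 7) = -38*13 = -494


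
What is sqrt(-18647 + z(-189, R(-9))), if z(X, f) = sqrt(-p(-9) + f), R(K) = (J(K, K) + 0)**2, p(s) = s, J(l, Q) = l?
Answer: sqrt(-18647 + 3*sqrt(10)) ≈ 136.52*I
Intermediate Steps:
R(K) = K**2 (R(K) = (K + 0)**2 = K**2)
z(X, f) = sqrt(9 + f) (z(X, f) = sqrt(-1*(-9) + f) = sqrt(9 + f))
sqrt(-18647 + z(-189, R(-9))) = sqrt(-18647 + sqrt(9 + (-9)**2)) = sqrt(-18647 + sqrt(9 + 81)) = sqrt(-18647 + sqrt(90)) = sqrt(-18647 + 3*sqrt(10))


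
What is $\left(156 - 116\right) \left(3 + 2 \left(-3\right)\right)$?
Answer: $-120$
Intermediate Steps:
$\left(156 - 116\right) \left(3 + 2 \left(-3\right)\right) = 40 \left(3 - 6\right) = 40 \left(-3\right) = -120$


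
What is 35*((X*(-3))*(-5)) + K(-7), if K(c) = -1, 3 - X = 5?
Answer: -1051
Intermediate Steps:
X = -2 (X = 3 - 1*5 = 3 - 5 = -2)
35*((X*(-3))*(-5)) + K(-7) = 35*(-2*(-3)*(-5)) - 1 = 35*(6*(-5)) - 1 = 35*(-30) - 1 = -1050 - 1 = -1051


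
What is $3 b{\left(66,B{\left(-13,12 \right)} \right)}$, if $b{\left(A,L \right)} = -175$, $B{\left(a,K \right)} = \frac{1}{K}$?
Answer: $-525$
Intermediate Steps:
$3 b{\left(66,B{\left(-13,12 \right)} \right)} = 3 \left(-175\right) = -525$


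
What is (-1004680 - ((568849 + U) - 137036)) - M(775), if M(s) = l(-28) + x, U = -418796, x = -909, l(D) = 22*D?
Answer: -1016172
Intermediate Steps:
M(s) = -1525 (M(s) = 22*(-28) - 909 = -616 - 909 = -1525)
(-1004680 - ((568849 + U) - 137036)) - M(775) = (-1004680 - ((568849 - 418796) - 137036)) - 1*(-1525) = (-1004680 - (150053 - 137036)) + 1525 = (-1004680 - 1*13017) + 1525 = (-1004680 - 13017) + 1525 = -1017697 + 1525 = -1016172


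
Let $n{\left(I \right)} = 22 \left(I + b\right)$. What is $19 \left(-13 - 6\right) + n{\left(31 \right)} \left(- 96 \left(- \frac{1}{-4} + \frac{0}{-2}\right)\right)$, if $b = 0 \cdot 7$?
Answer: $-16729$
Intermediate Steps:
$b = 0$
$n{\left(I \right)} = 22 I$ ($n{\left(I \right)} = 22 \left(I + 0\right) = 22 I$)
$19 \left(-13 - 6\right) + n{\left(31 \right)} \left(- 96 \left(- \frac{1}{-4} + \frac{0}{-2}\right)\right) = 19 \left(-13 - 6\right) + 22 \cdot 31 \left(- 96 \left(- \frac{1}{-4} + \frac{0}{-2}\right)\right) = 19 \left(-19\right) + 682 \left(- 96 \left(\left(-1\right) \left(- \frac{1}{4}\right) + 0 \left(- \frac{1}{2}\right)\right)\right) = -361 + 682 \left(- 96 \left(\frac{1}{4} + 0\right)\right) = -361 + 682 \left(\left(-96\right) \frac{1}{4}\right) = -361 + 682 \left(-24\right) = -361 - 16368 = -16729$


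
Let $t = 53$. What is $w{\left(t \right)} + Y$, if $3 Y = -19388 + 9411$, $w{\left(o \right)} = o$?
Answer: $- \frac{9818}{3} \approx -3272.7$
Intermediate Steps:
$Y = - \frac{9977}{3}$ ($Y = \frac{-19388 + 9411}{3} = \frac{1}{3} \left(-9977\right) = - \frac{9977}{3} \approx -3325.7$)
$w{\left(t \right)} + Y = 53 - \frac{9977}{3} = - \frac{9818}{3}$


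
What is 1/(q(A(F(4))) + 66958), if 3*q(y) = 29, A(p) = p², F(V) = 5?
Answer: 3/200903 ≈ 1.4933e-5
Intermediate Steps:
q(y) = 29/3 (q(y) = (⅓)*29 = 29/3)
1/(q(A(F(4))) + 66958) = 1/(29/3 + 66958) = 1/(200903/3) = 3/200903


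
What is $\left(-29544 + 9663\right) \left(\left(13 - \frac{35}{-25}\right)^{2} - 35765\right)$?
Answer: $\frac{17673036021}{25} \approx 7.0692 \cdot 10^{8}$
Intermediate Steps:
$\left(-29544 + 9663\right) \left(\left(13 - \frac{35}{-25}\right)^{2} - 35765\right) = - 19881 \left(\left(13 - - \frac{7}{5}\right)^{2} - 35765\right) = - 19881 \left(\left(13 + \frac{7}{5}\right)^{2} - 35765\right) = - 19881 \left(\left(\frac{72}{5}\right)^{2} - 35765\right) = - 19881 \left(\frac{5184}{25} - 35765\right) = \left(-19881\right) \left(- \frac{888941}{25}\right) = \frac{17673036021}{25}$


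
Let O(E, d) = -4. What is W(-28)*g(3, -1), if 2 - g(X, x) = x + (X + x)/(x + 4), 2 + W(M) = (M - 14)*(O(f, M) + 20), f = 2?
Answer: -4718/3 ≈ -1572.7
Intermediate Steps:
W(M) = -226 + 16*M (W(M) = -2 + (M - 14)*(-4 + 20) = -2 + (-14 + M)*16 = -2 + (-224 + 16*M) = -226 + 16*M)
g(X, x) = 2 - x - (X + x)/(4 + x) (g(X, x) = 2 - (x + (X + x)/(x + 4)) = 2 - (x + (X + x)/(4 + x)) = 2 + (-x - (X + x)/(4 + x)) = 2 - x - (X + x)/(4 + x))
W(-28)*g(3, -1) = (-226 + 16*(-28))*((8 - 1*3 - 1*(-1)² - 3*(-1))/(4 - 1)) = (-226 - 448)*((8 - 3 - 1*1 + 3)/3) = -674*(8 - 3 - 1 + 3)/3 = -674*7/3 = -4718/3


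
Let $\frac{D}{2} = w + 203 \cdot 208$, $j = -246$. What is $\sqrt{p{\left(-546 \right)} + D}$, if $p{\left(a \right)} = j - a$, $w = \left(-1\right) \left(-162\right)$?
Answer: $4 \sqrt{5317} \approx 291.67$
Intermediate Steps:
$w = 162$
$p{\left(a \right)} = -246 - a$
$D = 84772$ ($D = 2 \left(162 + 203 \cdot 208\right) = 2 \left(162 + 42224\right) = 2 \cdot 42386 = 84772$)
$\sqrt{p{\left(-546 \right)} + D} = \sqrt{\left(-246 - -546\right) + 84772} = \sqrt{\left(-246 + 546\right) + 84772} = \sqrt{300 + 84772} = \sqrt{85072} = 4 \sqrt{5317}$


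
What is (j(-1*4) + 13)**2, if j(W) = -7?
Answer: 36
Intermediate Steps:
(j(-1*4) + 13)**2 = (-7 + 13)**2 = 6**2 = 36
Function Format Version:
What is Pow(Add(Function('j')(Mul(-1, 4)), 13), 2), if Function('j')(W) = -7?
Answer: 36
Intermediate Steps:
Pow(Add(Function('j')(Mul(-1, 4)), 13), 2) = Pow(Add(-7, 13), 2) = Pow(6, 2) = 36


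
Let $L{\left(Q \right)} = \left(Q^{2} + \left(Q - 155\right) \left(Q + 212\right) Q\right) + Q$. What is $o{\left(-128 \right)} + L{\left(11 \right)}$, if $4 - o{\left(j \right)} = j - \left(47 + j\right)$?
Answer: $-353049$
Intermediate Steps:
$o{\left(j \right)} = 51$ ($o{\left(j \right)} = 4 - \left(j - \left(47 + j\right)\right) = 4 - -47 = 4 + 47 = 51$)
$L{\left(Q \right)} = Q + Q^{2} + Q \left(-155 + Q\right) \left(212 + Q\right)$ ($L{\left(Q \right)} = \left(Q^{2} + \left(-155 + Q\right) \left(212 + Q\right) Q\right) + Q = \left(Q^{2} + Q \left(-155 + Q\right) \left(212 + Q\right)\right) + Q = Q + Q^{2} + Q \left(-155 + Q\right) \left(212 + Q\right)$)
$o{\left(-128 \right)} + L{\left(11 \right)} = 51 + 11 \left(-32859 + 11^{2} + 58 \cdot 11\right) = 51 + 11 \left(-32859 + 121 + 638\right) = 51 + 11 \left(-32100\right) = 51 - 353100 = -353049$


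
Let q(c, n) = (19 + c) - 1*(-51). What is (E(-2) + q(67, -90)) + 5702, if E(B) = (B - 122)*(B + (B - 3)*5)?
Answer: 9187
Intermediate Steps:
E(B) = (-122 + B)*(-15 + 6*B) (E(B) = (-122 + B)*(B + (-3 + B)*5) = (-122 + B)*(B + (-15 + 5*B)) = (-122 + B)*(-15 + 6*B))
q(c, n) = 70 + c (q(c, n) = (19 + c) + 51 = 70 + c)
(E(-2) + q(67, -90)) + 5702 = ((1830 - 747*(-2) + 6*(-2)²) + (70 + 67)) + 5702 = ((1830 + 1494 + 6*4) + 137) + 5702 = ((1830 + 1494 + 24) + 137) + 5702 = (3348 + 137) + 5702 = 3485 + 5702 = 9187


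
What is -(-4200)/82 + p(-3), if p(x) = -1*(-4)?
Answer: 2264/41 ≈ 55.219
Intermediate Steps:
p(x) = 4
-(-4200)/82 + p(-3) = -(-4200)/82 + 4 = -120*(-35/82) + 4 = 2100/41 + 4 = 2264/41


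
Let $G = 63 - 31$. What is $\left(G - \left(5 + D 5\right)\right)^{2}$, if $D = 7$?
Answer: $64$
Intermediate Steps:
$G = 32$ ($G = 63 - 31 = 32$)
$\left(G - \left(5 + D 5\right)\right)^{2} = \left(32 - \left(5 + 7 \cdot 5\right)\right)^{2} = \left(32 - \left(5 + 35\right)\right)^{2} = \left(32 - 40\right)^{2} = \left(-8\right)^{2} = 64$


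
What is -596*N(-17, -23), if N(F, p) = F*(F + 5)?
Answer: -121584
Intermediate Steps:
N(F, p) = F*(5 + F)
-596*N(-17, -23) = -(-10132)*(5 - 17) = -(-10132)*(-12) = -596*204 = -121584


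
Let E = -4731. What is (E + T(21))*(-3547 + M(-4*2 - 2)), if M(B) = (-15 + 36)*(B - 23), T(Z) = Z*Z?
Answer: 18189600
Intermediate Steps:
T(Z) = Z**2
M(B) = -483 + 21*B (M(B) = 21*(-23 + B) = -483 + 21*B)
(E + T(21))*(-3547 + M(-4*2 - 2)) = (-4731 + 21**2)*(-3547 + (-483 + 21*(-4*2 - 2))) = (-4731 + 441)*(-3547 + (-483 + 21*(-8 - 2))) = -4290*(-3547 + (-483 + 21*(-10))) = -4290*(-3547 + (-483 - 210)) = -4290*(-3547 - 693) = -4290*(-4240) = 18189600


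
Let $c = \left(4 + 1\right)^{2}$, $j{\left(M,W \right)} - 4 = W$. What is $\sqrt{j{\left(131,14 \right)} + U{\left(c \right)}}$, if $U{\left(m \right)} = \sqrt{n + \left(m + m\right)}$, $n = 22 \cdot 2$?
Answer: $\sqrt{18 + \sqrt{94}} \approx 5.2626$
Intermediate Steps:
$j{\left(M,W \right)} = 4 + W$
$n = 44$
$c = 25$ ($c = 5^{2} = 25$)
$U{\left(m \right)} = \sqrt{44 + 2 m}$ ($U{\left(m \right)} = \sqrt{44 + \left(m + m\right)} = \sqrt{44 + 2 m}$)
$\sqrt{j{\left(131,14 \right)} + U{\left(c \right)}} = \sqrt{\left(4 + 14\right) + \sqrt{44 + 2 \cdot 25}} = \sqrt{18 + \sqrt{44 + 50}} = \sqrt{18 + \sqrt{94}}$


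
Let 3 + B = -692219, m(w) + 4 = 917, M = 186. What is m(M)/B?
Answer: -913/692222 ≈ -0.0013189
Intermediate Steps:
m(w) = 913 (m(w) = -4 + 917 = 913)
B = -692222 (B = -3 - 692219 = -692222)
m(M)/B = 913/(-692222) = 913*(-1/692222) = -913/692222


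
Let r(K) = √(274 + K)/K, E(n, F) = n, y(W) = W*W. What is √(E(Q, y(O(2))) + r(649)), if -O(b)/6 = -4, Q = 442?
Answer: √(186170842 + 649*√923)/649 ≈ 21.025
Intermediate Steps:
O(b) = 24 (O(b) = -6*(-4) = 24)
y(W) = W²
r(K) = √(274 + K)/K
√(E(Q, y(O(2))) + r(649)) = √(442 + √(274 + 649)/649) = √(442 + √923/649)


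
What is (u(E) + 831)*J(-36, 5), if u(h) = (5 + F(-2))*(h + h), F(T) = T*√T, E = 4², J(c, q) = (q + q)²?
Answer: 99100 - 6400*I*√2 ≈ 99100.0 - 9051.0*I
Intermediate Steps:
J(c, q) = 4*q² (J(c, q) = (2*q)² = 4*q²)
E = 16
F(T) = T^(3/2)
u(h) = 2*h*(5 - 2*I*√2) (u(h) = (5 + (-2)^(3/2))*(h + h) = (5 - 2*I*√2)*(2*h) = 2*h*(5 - 2*I*√2))
(u(E) + 831)*J(-36, 5) = (2*16*(5 - 2*I*√2) + 831)*(4*5²) = ((160 - 64*I*√2) + 831)*(4*25) = (991 - 64*I*√2)*100 = 99100 - 6400*I*√2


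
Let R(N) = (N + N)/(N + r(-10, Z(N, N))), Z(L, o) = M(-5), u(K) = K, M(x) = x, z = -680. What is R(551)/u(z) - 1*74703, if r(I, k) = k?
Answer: -13867865471/185640 ≈ -74703.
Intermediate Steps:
Z(L, o) = -5
R(N) = 2*N/(-5 + N) (R(N) = (N + N)/(N - 5) = (2*N)/(-5 + N) = 2*N/(-5 + N))
R(551)/u(z) - 1*74703 = (2*551/(-5 + 551))/(-680) - 1*74703 = (2*551/546)*(-1/680) - 74703 = (2*551*(1/546))*(-1/680) - 74703 = (551/273)*(-1/680) - 74703 = -551/185640 - 74703 = -13867865471/185640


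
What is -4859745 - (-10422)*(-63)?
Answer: -5516331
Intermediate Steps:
-4859745 - (-10422)*(-63) = -4859745 - 1*656586 = -4859745 - 656586 = -5516331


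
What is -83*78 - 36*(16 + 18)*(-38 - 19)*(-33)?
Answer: -2308818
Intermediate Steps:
-83*78 - 36*(16 + 18)*(-38 - 19)*(-33) = -6474 - 1224*(-57)*(-33) = -6474 - 36*(-1938)*(-33) = -6474 + 69768*(-33) = -6474 - 2302344 = -2308818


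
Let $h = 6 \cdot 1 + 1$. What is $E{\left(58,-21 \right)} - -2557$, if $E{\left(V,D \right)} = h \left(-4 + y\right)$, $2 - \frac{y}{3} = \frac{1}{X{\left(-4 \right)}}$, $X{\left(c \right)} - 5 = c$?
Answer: $2550$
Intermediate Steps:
$X{\left(c \right)} = 5 + c$
$h = 7$ ($h = 6 + 1 = 7$)
$y = 3$ ($y = 6 - \frac{3}{5 - 4} = 6 - \frac{3}{1} = 6 - 3 = 3$)
$E{\left(V,D \right)} = -7$ ($E{\left(V,D \right)} = 7 \left(-4 + 3\right) = 7 \left(-1\right) = -7$)
$E{\left(58,-21 \right)} - -2557 = -7 - -2557 = -7 + 2557 = 2550$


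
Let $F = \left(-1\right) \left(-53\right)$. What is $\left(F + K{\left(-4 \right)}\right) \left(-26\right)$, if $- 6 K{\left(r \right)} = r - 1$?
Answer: $- \frac{4199}{3} \approx -1399.7$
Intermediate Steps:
$F = 53$
$K{\left(r \right)} = \frac{1}{6} - \frac{r}{6}$ ($K{\left(r \right)} = - \frac{r - 1}{6} = - \frac{-1 + r}{6} = \frac{1}{6} - \frac{r}{6}$)
$\left(F + K{\left(-4 \right)}\right) \left(-26\right) = \left(53 + \left(\frac{1}{6} - - \frac{2}{3}\right)\right) \left(-26\right) = \left(53 + \left(\frac{1}{6} + \frac{2}{3}\right)\right) \left(-26\right) = \left(53 + \frac{5}{6}\right) \left(-26\right) = \frac{323}{6} \left(-26\right) = - \frac{4199}{3}$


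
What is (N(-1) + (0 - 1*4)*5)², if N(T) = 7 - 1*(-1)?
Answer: 144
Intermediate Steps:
N(T) = 8 (N(T) = 7 + 1 = 8)
(N(-1) + (0 - 1*4)*5)² = (8 + (0 - 1*4)*5)² = (8 + (0 - 4)*5)² = (8 - 4*5)² = (8 - 20)² = (-12)² = 144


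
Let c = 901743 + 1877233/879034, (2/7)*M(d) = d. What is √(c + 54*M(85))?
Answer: √709192601360394970/879034 ≈ 958.02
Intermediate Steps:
M(d) = 7*d/2
c = 792664633495/879034 (c = 901743 + 1877233*(1/879034) = 901743 + 1877233/879034 = 792664633495/879034 ≈ 9.0175e+5)
√(c + 54*M(85)) = √(792664633495/879034 + 54*((7/2)*85)) = √(792664633495/879034 + 54*(595/2)) = √(792664633495/879034 + 16065) = √(806786314705/879034) = √709192601360394970/879034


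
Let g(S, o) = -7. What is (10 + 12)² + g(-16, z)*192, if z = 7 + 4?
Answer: -860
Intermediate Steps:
z = 11
(10 + 12)² + g(-16, z)*192 = (10 + 12)² - 7*192 = 22² - 1344 = 484 - 1344 = -860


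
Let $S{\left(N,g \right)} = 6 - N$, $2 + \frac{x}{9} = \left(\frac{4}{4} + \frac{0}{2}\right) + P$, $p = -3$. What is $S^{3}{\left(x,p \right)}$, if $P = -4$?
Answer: $132651$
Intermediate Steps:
$x = -45$ ($x = -18 + 9 \left(\left(\frac{4}{4} + \frac{0}{2}\right) - 4\right) = -18 + 9 \left(\left(4 \cdot \frac{1}{4} + 0 \cdot \frac{1}{2}\right) - 4\right) = -18 + 9 \left(\left(1 + 0\right) - 4\right) = -18 + 9 \left(1 - 4\right) = -18 + 9 \left(-3\right) = -18 - 27 = -45$)
$S^{3}{\left(x,p \right)} = \left(6 - -45\right)^{3} = \left(6 + 45\right)^{3} = 51^{3} = 132651$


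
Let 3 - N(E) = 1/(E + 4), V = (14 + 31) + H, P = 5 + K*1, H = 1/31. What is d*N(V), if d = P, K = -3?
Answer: 4529/760 ≈ 5.9592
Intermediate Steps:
H = 1/31 ≈ 0.032258
P = 2 (P = 5 - 3*1 = 5 - 3 = 2)
V = 1396/31 (V = (14 + 31) + 1/31 = 45 + 1/31 = 1396/31 ≈ 45.032)
d = 2
N(E) = 3 - 1/(4 + E) (N(E) = 3 - 1/(E + 4) = 3 - 1/(4 + E))
d*N(V) = 2*((11 + 3*(1396/31))/(4 + 1396/31)) = 2*((11 + 4188/31)/(1520/31)) = 2*((31/1520)*(4529/31)) = 2*(4529/1520) = 4529/760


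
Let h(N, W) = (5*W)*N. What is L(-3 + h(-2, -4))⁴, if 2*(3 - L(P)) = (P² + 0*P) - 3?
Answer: 213813760000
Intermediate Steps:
h(N, W) = 5*N*W
L(P) = 9/2 - P²/2 (L(P) = 3 - ((P² + 0*P) - 3)/2 = 3 - ((P² + 0) - 3)/2 = 3 - (P² - 3)/2 = 3 - (-3 + P²)/2 = 3 + (3/2 - P²/2) = 9/2 - P²/2)
L(-3 + h(-2, -4))⁴ = (9/2 - (-3 + 5*(-2)*(-4))²/2)⁴ = (9/2 - (-3 + 40)²/2)⁴ = (9/2 - ½*37²)⁴ = (9/2 - ½*1369)⁴ = (9/2 - 1369/2)⁴ = (-680)⁴ = 213813760000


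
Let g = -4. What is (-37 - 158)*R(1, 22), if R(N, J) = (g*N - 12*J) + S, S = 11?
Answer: 50115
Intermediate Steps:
R(N, J) = 11 - 12*J - 4*N (R(N, J) = (-4*N - 12*J) + 11 = (-12*J - 4*N) + 11 = 11 - 12*J - 4*N)
(-37 - 158)*R(1, 22) = (-37 - 158)*(11 - 12*22 - 4*1) = -195*(11 - 264 - 4) = -195*(-257) = 50115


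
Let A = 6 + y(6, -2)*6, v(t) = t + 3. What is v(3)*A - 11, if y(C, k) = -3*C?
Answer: -623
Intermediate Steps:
v(t) = 3 + t
A = -102 (A = 6 - 3*6*6 = 6 - 18*6 = 6 - 108 = -102)
v(3)*A - 11 = (3 + 3)*(-102) - 11 = 6*(-102) - 11 = -612 - 11 = -623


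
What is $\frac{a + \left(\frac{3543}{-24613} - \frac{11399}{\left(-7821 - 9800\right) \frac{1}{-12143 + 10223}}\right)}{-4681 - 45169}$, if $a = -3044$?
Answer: $\frac{371788917371}{4324045559810} \approx 0.085982$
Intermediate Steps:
$\frac{a + \left(\frac{3543}{-24613} - \frac{11399}{\left(-7821 - 9800\right) \frac{1}{-12143 + 10223}}\right)}{-4681 - 45169} = \frac{-3044 + \left(\frac{3543}{-24613} - \frac{11399}{\left(-7821 - 9800\right) \frac{1}{-12143 + 10223}}\right)}{-4681 - 45169} = \frac{-3044 + \left(3543 \left(- \frac{1}{24613}\right) - \frac{11399}{\left(-17621\right) \frac{1}{-1920}}\right)}{-49850} = \left(-3044 - \left(\frac{3543}{24613} + \frac{11399}{\left(-17621\right) \left(- \frac{1}{1920}\right)}\right)\right) \left(- \frac{1}{49850}\right) = \left(-3044 - \left(\frac{3543}{24613} + \frac{11399}{\frac{17621}{1920}}\right)\right) \left(- \frac{1}{49850}\right) = \left(-3044 - \frac{538744518243}{433705673}\right) \left(- \frac{1}{49850}\right) = \left(- \frac{1858944586855}{433705673}\right) \left(- \frac{1}{49850}\right) = \frac{371788917371}{4324045559810}$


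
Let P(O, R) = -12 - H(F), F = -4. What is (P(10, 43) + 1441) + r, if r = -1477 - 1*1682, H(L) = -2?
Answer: -1728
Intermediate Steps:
P(O, R) = -10 (P(O, R) = -12 - 1*(-2) = -12 + 2 = -10)
r = -3159 (r = -1477 - 1682 = -3159)
(P(10, 43) + 1441) + r = (-10 + 1441) - 3159 = 1431 - 3159 = -1728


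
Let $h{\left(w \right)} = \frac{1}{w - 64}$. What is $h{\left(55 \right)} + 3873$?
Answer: $\frac{34856}{9} \approx 3872.9$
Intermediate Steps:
$h{\left(w \right)} = \frac{1}{-64 + w}$
$h{\left(55 \right)} + 3873 = \frac{1}{-64 + 55} + 3873 = \frac{1}{-9} + 3873 = - \frac{1}{9} + 3873 = \frac{34856}{9}$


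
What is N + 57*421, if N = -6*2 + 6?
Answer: 23991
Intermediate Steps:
N = -6 (N = -12 + 6 = -6)
N + 57*421 = -6 + 57*421 = -6 + 23997 = 23991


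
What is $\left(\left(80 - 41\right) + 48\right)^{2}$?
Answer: $7569$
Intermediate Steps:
$\left(\left(80 - 41\right) + 48\right)^{2} = \left(39 + 48\right)^{2} = 87^{2} = 7569$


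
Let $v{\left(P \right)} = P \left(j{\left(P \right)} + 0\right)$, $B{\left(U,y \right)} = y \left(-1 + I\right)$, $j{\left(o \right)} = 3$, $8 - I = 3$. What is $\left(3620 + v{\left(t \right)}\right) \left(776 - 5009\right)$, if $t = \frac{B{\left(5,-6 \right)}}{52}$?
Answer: $- \frac{199128786}{13} \approx -1.5318 \cdot 10^{7}$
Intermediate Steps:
$I = 5$ ($I = 8 - 3 = 5$)
$B{\left(U,y \right)} = 4 y$ ($B{\left(U,y \right)} = y \left(-1 + 5\right) = y 4 = 4 y$)
$t = - \frac{6}{13}$ ($t = \frac{4 \left(-6\right)}{52} = \left(-24\right) \frac{1}{52} = - \frac{6}{13} \approx -0.46154$)
$v{\left(P \right)} = 3 P$ ($v{\left(P \right)} = P \left(3 + 0\right) = P 3 = 3 P$)
$\left(3620 + v{\left(t \right)}\right) \left(776 - 5009\right) = \left(3620 + 3 \left(- \frac{6}{13}\right)\right) \left(776 - 5009\right) = \left(3620 - \frac{18}{13}\right) \left(-4233\right) = \frac{47042}{13} \left(-4233\right) = - \frac{199128786}{13}$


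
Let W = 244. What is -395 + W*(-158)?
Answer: -38947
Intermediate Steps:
-395 + W*(-158) = -395 + 244*(-158) = -395 - 38552 = -38947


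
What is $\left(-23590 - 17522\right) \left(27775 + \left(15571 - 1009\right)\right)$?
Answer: $-1740558744$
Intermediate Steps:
$\left(-23590 - 17522\right) \left(27775 + \left(15571 - 1009\right)\right) = - 41112 \left(27775 + 14562\right) = \left(-41112\right) 42337 = -1740558744$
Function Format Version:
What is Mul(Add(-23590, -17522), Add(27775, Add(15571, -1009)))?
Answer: -1740558744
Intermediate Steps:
Mul(Add(-23590, -17522), Add(27775, Add(15571, -1009))) = Mul(-41112, Add(27775, 14562)) = Mul(-41112, 42337) = -1740558744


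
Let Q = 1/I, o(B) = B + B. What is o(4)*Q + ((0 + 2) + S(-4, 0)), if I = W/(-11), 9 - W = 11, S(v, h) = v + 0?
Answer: 42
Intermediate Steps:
S(v, h) = v
W = -2 (W = 9 - 1*11 = 9 - 11 = -2)
I = 2/11 (I = -2/(-11) = -2*(-1/11) = 2/11 ≈ 0.18182)
o(B) = 2*B
Q = 11/2 (Q = 1/(2/11) = 11/2 ≈ 5.5000)
o(4)*Q + ((0 + 2) + S(-4, 0)) = (2*4)*(11/2) + ((0 + 2) - 4) = 8*(11/2) + (2 - 4) = 44 - 2 = 42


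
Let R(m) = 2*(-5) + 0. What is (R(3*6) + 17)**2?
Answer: 49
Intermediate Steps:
R(m) = -10 (R(m) = -10 + 0 = -10)
(R(3*6) + 17)**2 = (-10 + 17)**2 = 7**2 = 49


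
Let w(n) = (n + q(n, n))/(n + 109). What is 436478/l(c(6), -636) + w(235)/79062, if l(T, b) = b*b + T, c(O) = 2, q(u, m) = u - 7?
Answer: 5935611306679/5500632390672 ≈ 1.0791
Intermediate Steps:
q(u, m) = -7 + u
w(n) = (-7 + 2*n)/(109 + n) (w(n) = (n + (-7 + n))/(n + 109) = (-7 + 2*n)/(109 + n))
l(T, b) = T + b² (l(T, b) = b² + T = T + b²)
436478/l(c(6), -636) + w(235)/79062 = 436478/(2 + (-636)²) + ((-7 + 2*235)/(109 + 235))/79062 = 436478/(2 + 404496) + ((-7 + 470)/344)*(1/79062) = 436478/404498 + ((1/344)*463)*(1/79062) = 436478*(1/404498) + (463/344)*(1/79062) = 218239/202249 + 463/27197328 = 5935611306679/5500632390672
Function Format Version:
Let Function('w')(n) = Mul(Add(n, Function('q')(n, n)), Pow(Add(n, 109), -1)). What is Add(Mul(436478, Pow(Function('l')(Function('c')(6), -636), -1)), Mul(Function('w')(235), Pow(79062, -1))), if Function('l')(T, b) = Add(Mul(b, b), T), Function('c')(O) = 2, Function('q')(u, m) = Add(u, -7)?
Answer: Rational(5935611306679, 5500632390672) ≈ 1.0791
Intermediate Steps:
Function('q')(u, m) = Add(-7, u)
Function('w')(n) = Mul(Pow(Add(109, n), -1), Add(-7, Mul(2, n))) (Function('w')(n) = Mul(Add(n, Add(-7, n)), Pow(Add(n, 109), -1)) = Mul(Add(-7, Mul(2, n)), Pow(Add(109, n), -1)) = Mul(Pow(Add(109, n), -1), Add(-7, Mul(2, n))))
Function('l')(T, b) = Add(T, Pow(b, 2)) (Function('l')(T, b) = Add(Pow(b, 2), T) = Add(T, Pow(b, 2)))
Add(Mul(436478, Pow(Function('l')(Function('c')(6), -636), -1)), Mul(Function('w')(235), Pow(79062, -1))) = Add(Mul(436478, Pow(Add(2, Pow(-636, 2)), -1)), Mul(Mul(Pow(Add(109, 235), -1), Add(-7, Mul(2, 235))), Pow(79062, -1))) = Add(Mul(436478, Pow(Add(2, 404496), -1)), Mul(Mul(Pow(344, -1), Add(-7, 470)), Rational(1, 79062))) = Add(Mul(436478, Pow(404498, -1)), Mul(Mul(Rational(1, 344), 463), Rational(1, 79062))) = Add(Mul(436478, Rational(1, 404498)), Mul(Rational(463, 344), Rational(1, 79062))) = Add(Rational(218239, 202249), Rational(463, 27197328)) = Rational(5935611306679, 5500632390672)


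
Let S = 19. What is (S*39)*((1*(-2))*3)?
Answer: -4446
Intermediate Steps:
(S*39)*((1*(-2))*3) = (19*39)*((1*(-2))*3) = 741*(-2*3) = 741*(-6) = -4446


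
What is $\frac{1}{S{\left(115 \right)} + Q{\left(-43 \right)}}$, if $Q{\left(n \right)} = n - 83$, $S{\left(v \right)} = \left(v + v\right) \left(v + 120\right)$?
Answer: $\frac{1}{53924} \approx 1.8545 \cdot 10^{-5}$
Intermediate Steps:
$S{\left(v \right)} = 2 v \left(120 + v\right)$
$Q{\left(n \right)} = -83 + n$
$\frac{1}{S{\left(115 \right)} + Q{\left(-43 \right)}} = \frac{1}{2 \cdot 115 \left(120 + 115\right) - 126} = \frac{1}{2 \cdot 115 \cdot 235 - 126} = \frac{1}{54050 - 126} = \frac{1}{53924}$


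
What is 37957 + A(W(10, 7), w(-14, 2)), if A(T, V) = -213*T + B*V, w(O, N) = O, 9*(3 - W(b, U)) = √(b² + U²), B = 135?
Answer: 35428 + 71*√149/3 ≈ 35717.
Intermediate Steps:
W(b, U) = 3 - √(U² + b²)/9 (W(b, U) = 3 - √(b² + U²)/9 = 3 - √(U² + b²)/9)
A(T, V) = -213*T + 135*V
37957 + A(W(10, 7), w(-14, 2)) = 37957 + (-213*(3 - √(7² + 10²)/9) + 135*(-14)) = 37957 + (-213*(3 - √(49 + 100)/9) - 1890) = 37957 + (-213*(3 - √149/9) - 1890) = 37957 + ((-639 + 71*√149/3) - 1890) = 37957 + (-2529 + 71*√149/3) = 35428 + 71*√149/3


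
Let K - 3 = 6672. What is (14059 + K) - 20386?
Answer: 348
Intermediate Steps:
K = 6675 (K = 3 + 6672 = 6675)
(14059 + K) - 20386 = (14059 + 6675) - 20386 = 20734 - 20386 = 348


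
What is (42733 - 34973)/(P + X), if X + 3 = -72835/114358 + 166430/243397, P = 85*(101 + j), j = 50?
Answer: 19635899856160/32470204564207 ≈ 0.60474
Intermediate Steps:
P = 12835 (P = 85*(101 + 50) = 85*151 = 12835)
X = -7472581903/2530399466 (X = -3 + (-72835/114358 + 166430/243397) = -3 + (-72835*1/114358 + 166430*(1/243397)) = -3 + (-72835/114358 + 15130/22127) = -3 + 118616495/2530399466 = -7472581903/2530399466 ≈ -2.9531)
(42733 - 34973)/(P + X) = (42733 - 34973)/(12835 - 7472581903/2530399466) = 7760/(32470204564207/2530399466) = 7760*(2530399466/32470204564207) = 19635899856160/32470204564207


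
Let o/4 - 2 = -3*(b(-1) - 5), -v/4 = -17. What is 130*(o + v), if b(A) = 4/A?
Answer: 23920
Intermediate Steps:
v = 68 (v = -4*(-17) = 68)
o = 116 (o = 8 + 4*(-3*(4/(-1) - 5)) = 8 + 4*(-3*(4*(-1) - 5)) = 8 + 4*(-3*(-4 - 5)) = 8 + 4*(-3*(-9)) = 8 + 4*27 = 8 + 108 = 116)
130*(o + v) = 130*(116 + 68) = 130*184 = 23920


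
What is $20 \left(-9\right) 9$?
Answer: $-1620$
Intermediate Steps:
$20 \left(-9\right) 9 = \left(-180\right) 9 = -1620$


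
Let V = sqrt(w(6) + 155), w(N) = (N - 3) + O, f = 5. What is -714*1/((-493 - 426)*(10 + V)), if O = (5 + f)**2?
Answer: -3570/72601 + 357*sqrt(258)/72601 ≈ 0.029810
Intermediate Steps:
O = 100 (O = (5 + 5)**2 = 10**2 = 100)
w(N) = 97 + N (w(N) = (N - 3) + 100 = (-3 + N) + 100 = 97 + N)
V = sqrt(258) (V = sqrt((97 + 6) + 155) = sqrt(103 + 155) = sqrt(258) ≈ 16.062)
-714*1/((-493 - 426)*(10 + V)) = -714*1/((-493 - 426)*(10 + sqrt(258))) = -714*(-1/(919*(10 + sqrt(258)))) = -714/(-9190 - 919*sqrt(258))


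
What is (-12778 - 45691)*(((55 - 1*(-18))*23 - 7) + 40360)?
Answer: -2457569008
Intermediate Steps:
(-12778 - 45691)*(((55 - 1*(-18))*23 - 7) + 40360) = -58469*(((55 + 18)*23 - 7) + 40360) = -58469*((73*23 - 7) + 40360) = -58469*((1679 - 7) + 40360) = -58469*(1672 + 40360) = -58469*42032 = -2457569008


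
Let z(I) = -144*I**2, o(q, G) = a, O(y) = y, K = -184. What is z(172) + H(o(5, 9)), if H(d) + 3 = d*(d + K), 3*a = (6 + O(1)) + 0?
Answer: -38344706/9 ≈ -4.2605e+6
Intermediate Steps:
a = 7/3 (a = ((6 + 1) + 0)/3 = (7 + 0)/3 = (1/3)*7 = 7/3 ≈ 2.3333)
o(q, G) = 7/3
H(d) = -3 + d*(-184 + d) (H(d) = -3 + d*(d - 184) = -3 + d*(-184 + d))
z(172) + H(o(5, 9)) = -144*172**2 + (-3 + (7/3)**2 - 184*7/3) = -144*29584 + (-3 + 49/9 - 1288/3) = -4260096 - 3842/9 = -38344706/9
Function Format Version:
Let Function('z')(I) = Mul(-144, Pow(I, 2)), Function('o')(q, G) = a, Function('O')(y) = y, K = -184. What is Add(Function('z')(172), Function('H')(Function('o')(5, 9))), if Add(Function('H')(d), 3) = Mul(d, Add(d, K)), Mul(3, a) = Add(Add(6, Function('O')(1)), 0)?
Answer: Rational(-38344706, 9) ≈ -4.2605e+6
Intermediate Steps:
a = Rational(7, 3) (a = Mul(Rational(1, 3), Add(Add(6, 1), 0)) = Mul(Rational(1, 3), Add(7, 0)) = Mul(Rational(1, 3), 7) = Rational(7, 3) ≈ 2.3333)
Function('o')(q, G) = Rational(7, 3)
Function('H')(d) = Add(-3, Mul(d, Add(-184, d))) (Function('H')(d) = Add(-3, Mul(d, Add(d, -184))) = Add(-3, Mul(d, Add(-184, d))))
Add(Function('z')(172), Function('H')(Function('o')(5, 9))) = Add(Mul(-144, Pow(172, 2)), Add(-3, Pow(Rational(7, 3), 2), Mul(-184, Rational(7, 3)))) = Add(Mul(-144, 29584), Add(-3, Rational(49, 9), Rational(-1288, 3))) = Add(-4260096, Rational(-3842, 9)) = Rational(-38344706, 9)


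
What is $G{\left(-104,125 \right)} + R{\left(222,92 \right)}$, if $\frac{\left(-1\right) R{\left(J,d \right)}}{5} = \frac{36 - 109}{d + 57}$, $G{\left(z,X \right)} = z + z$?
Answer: $- \frac{30627}{149} \approx -205.55$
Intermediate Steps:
$G{\left(z,X \right)} = 2 z$
$R{\left(J,d \right)} = \frac{365}{57 + d}$ ($R{\left(J,d \right)} = - 5 \frac{36 - 109}{d + 57} = - 5 \left(- \frac{73}{57 + d}\right) = \frac{365}{57 + d}$)
$G{\left(-104,125 \right)} + R{\left(222,92 \right)} = 2 \left(-104\right) + \frac{365}{57 + 92} = -208 + \frac{365}{149} = - \frac{30627}{149}$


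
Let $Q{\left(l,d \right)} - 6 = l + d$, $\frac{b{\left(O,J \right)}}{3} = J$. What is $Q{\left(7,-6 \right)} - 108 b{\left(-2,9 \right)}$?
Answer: $-2909$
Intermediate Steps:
$b{\left(O,J \right)} = 3 J$
$Q{\left(l,d \right)} = 6 + d + l$ ($Q{\left(l,d \right)} = 6 + \left(l + d\right) = 6 + \left(d + l\right) = 6 + d + l$)
$Q{\left(7,-6 \right)} - 108 b{\left(-2,9 \right)} = \left(6 - 6 + 7\right) - 108 \cdot 3 \cdot 9 = 7 - 2916 = -2909$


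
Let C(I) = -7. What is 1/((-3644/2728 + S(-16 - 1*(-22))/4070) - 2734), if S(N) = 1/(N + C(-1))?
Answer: -63085/172558673 ≈ -0.00036559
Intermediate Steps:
S(N) = 1/(-7 + N) (S(N) = 1/(N - 7) = 1/(-7 + N))
1/((-3644/2728 + S(-16 - 1*(-22))/4070) - 2734) = 1/((-3644/2728 + 1/(-7 + (-16 - 1*(-22))*4070)) - 2734) = 1/((-3644*1/2728 + (1/4070)/(-7 + (-16 + 22))) - 2734) = 1/((-911/682 + (1/4070)/(-7 + 6)) - 2734) = 1/((-911/682 + (1/4070)/(-1)) - 2734) = 1/((-911/682 - 1*1/4070) - 2734) = 1/((-911/682 - 1/4070) - 2734) = 1/(-84283/63085 - 2734) = 1/(-172558673/63085) = -63085/172558673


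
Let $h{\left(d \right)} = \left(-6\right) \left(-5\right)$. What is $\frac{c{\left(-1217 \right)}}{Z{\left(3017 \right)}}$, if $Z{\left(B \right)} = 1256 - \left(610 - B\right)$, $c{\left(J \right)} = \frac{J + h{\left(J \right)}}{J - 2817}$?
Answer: $\frac{1187}{14776542} \approx 8.033 \cdot 10^{-5}$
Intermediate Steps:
$h{\left(d \right)} = 30$
$c{\left(J \right)} = \frac{30 + J}{-2817 + J}$ ($c{\left(J \right)} = \frac{J + 30}{J - 2817} = \frac{30 + J}{-2817 + J}$)
$Z{\left(B \right)} = 646 + B$ ($Z{\left(B \right)} = 1256 + \left(-610 + B\right) = 646 + B$)
$\frac{c{\left(-1217 \right)}}{Z{\left(3017 \right)}} = \frac{\frac{1}{-2817 - 1217} \left(30 - 1217\right)}{646 + 3017} = \frac{\frac{1}{-4034} \left(-1187\right)}{3663} = \left(- \frac{1}{4034}\right) \left(-1187\right) \frac{1}{3663} = \frac{1187}{4034} \cdot \frac{1}{3663} = \frac{1187}{14776542}$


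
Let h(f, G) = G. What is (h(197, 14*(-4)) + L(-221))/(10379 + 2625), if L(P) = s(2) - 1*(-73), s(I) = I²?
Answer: 21/13004 ≈ 0.0016149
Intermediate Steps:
L(P) = 77 (L(P) = 2² - 1*(-73) = 4 + 73 = 77)
(h(197, 14*(-4)) + L(-221))/(10379 + 2625) = (14*(-4) + 77)/(10379 + 2625) = (-56 + 77)/13004 = 21*(1/13004) = 21/13004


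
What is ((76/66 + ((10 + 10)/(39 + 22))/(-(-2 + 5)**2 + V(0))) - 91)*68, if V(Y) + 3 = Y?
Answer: -12302560/2013 ≈ -6111.6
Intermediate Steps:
V(Y) = -3 + Y
((76/66 + ((10 + 10)/(39 + 22))/(-(-2 + 5)**2 + V(0))) - 91)*68 = ((76/66 + ((10 + 10)/(39 + 22))/(-(-2 + 5)**2 + (-3 + 0))) - 91)*68 = ((76*(1/66) + (20/61)/(-1*3**2 - 3)) - 91)*68 = ((38/33 + (20*(1/61))/(-1*9 - 3)) - 91)*68 = ((38/33 + 20/(61*(-9 - 3))) - 91)*68 = ((38/33 + (20/61)/(-12)) - 91)*68 = ((38/33 + (20/61)*(-1/12)) - 91)*68 = ((38/33 - 5/183) - 91)*68 = (2263/2013 - 91)*68 = -180920/2013*68 = -12302560/2013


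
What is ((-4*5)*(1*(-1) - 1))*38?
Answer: 1520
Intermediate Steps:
((-4*5)*(1*(-1) - 1))*38 = -20*(-1 - 1)*38 = -20*(-2)*38 = 40*38 = 1520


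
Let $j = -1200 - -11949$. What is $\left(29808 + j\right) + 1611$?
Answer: $42168$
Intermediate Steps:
$j = 10749$ ($j = -1200 + 11949 = 10749$)
$\left(29808 + j\right) + 1611 = \left(29808 + 10749\right) + 1611 = 40557 + 1611 = 42168$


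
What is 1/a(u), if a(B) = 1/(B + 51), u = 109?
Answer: 160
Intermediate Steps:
a(B) = 1/(51 + B)
1/a(u) = 1/(1/(51 + 109)) = 1/(1/160) = 160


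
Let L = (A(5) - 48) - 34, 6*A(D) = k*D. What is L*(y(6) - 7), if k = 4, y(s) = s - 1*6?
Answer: 1652/3 ≈ 550.67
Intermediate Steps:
y(s) = -6 + s (y(s) = s - 6 = -6 + s)
A(D) = 2*D/3 (A(D) = (4*D)/6 = 2*D/3)
L = -236/3 (L = ((⅔)*5 - 48) - 34 = (10/3 - 48) - 34 = -134/3 - 34 = -236/3 ≈ -78.667)
L*(y(6) - 7) = -236*((-6 + 6) - 7)/3 = -236*(0 - 7)/3 = -236/3*(-7) = 1652/3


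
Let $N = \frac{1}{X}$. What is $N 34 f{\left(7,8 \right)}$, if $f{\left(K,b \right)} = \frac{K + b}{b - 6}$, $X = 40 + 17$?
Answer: $\frac{85}{19} \approx 4.4737$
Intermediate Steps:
$X = 57$
$N = \frac{1}{57} \approx 0.017544$
$f{\left(K,b \right)} = \frac{K + b}{-6 + b}$
$N 34 f{\left(7,8 \right)} = \frac{1}{57} \cdot 34 \frac{7 + 8}{-6 + 8} = \frac{34 \cdot \frac{1}{2} \cdot 15}{57} = \frac{34}{57} \cdot \frac{15}{2} = \frac{85}{19}$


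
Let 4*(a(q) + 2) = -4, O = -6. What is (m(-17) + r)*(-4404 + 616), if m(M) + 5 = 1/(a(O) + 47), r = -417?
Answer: 17582949/11 ≈ 1.5985e+6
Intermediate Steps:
a(q) = -3 (a(q) = -2 + (¼)*(-4) = -2 - 1 = -3)
m(M) = -219/44 (m(M) = -5 + 1/(-3 + 47) = -5 + 1/44 = -219/44)
(m(-17) + r)*(-4404 + 616) = (-219/44 - 417)*(-4404 + 616) = -18567/44*(-3788) = 17582949/11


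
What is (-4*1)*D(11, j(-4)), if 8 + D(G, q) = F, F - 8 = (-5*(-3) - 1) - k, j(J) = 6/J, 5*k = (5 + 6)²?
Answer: 204/5 ≈ 40.800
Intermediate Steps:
k = 121/5 (k = (5 + 6)²/5 = (⅕)*11² = (⅕)*121 = 121/5 ≈ 24.200)
F = -11/5 (F = 8 + ((-5*(-3) - 1) - 1*121/5) = 8 + ((15 - 1) - 121/5) = 8 + (14 - 121/5) = 8 - 51/5 = -11/5 ≈ -2.2000)
D(G, q) = -51/5 (D(G, q) = -8 - 11/5 = -51/5)
(-4*1)*D(11, j(-4)) = -4*1*(-51/5) = -4*(-51/5) = 204/5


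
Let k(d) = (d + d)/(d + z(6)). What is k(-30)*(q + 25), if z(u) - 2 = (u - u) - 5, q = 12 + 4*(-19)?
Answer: -780/11 ≈ -70.909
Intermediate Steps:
q = -64 (q = 12 - 76 = -64)
z(u) = -3 (z(u) = 2 + ((u - u) - 5) = 2 + (0 - 5) = 2 - 5 = -3)
k(d) = 2*d/(-3 + d) (k(d) = (d + d)/(d - 3) = (2*d)/(-3 + d) = 2*d/(-3 + d))
k(-30)*(q + 25) = (2*(-30)/(-3 - 30))*(-64 + 25) = (2*(-30)/(-33))*(-39) = (2*(-30)*(-1/33))*(-39) = (20/11)*(-39) = -780/11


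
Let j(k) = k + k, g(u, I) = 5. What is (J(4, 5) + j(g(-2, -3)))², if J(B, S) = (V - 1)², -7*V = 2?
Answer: 326041/2401 ≈ 135.79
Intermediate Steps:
V = -2/7 (V = -⅐*2 = -2/7 ≈ -0.28571)
j(k) = 2*k
J(B, S) = 81/49 (J(B, S) = (-2/7 - 1)² = (-9/7)² = 81/49)
(J(4, 5) + j(g(-2, -3)))² = (81/49 + 2*5)² = (81/49 + 10)² = (571/49)² = 326041/2401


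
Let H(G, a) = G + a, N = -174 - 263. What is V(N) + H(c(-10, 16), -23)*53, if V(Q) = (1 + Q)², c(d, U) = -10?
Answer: 188347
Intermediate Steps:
N = -437
V(N) + H(c(-10, 16), -23)*53 = (1 - 437)² + (-10 - 23)*53 = (-436)² - 33*53 = 190096 - 1749 = 188347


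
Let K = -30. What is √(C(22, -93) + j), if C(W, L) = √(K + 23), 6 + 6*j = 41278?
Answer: √(61908 + 9*I*√7)/3 ≈ 82.938 + 0.01595*I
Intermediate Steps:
j = 20636/3 (j = -1 + (⅙)*41278 = -1 + 20639/3 = 20636/3 ≈ 6878.7)
C(W, L) = I*√7 (C(W, L) = √(-30 + 23) = √(-7) = I*√7)
√(C(22, -93) + j) = √(I*√7 + 20636/3) = √(20636/3 + I*√7)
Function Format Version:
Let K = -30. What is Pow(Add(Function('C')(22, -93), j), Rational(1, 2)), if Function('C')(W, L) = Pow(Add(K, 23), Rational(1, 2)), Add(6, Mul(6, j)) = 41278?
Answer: Mul(Rational(1, 3), Pow(Add(61908, Mul(9, I, Pow(7, Rational(1, 2)))), Rational(1, 2))) ≈ Add(82.938, Mul(0.015950, I))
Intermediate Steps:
j = Rational(20636, 3) (j = Add(-1, Mul(Rational(1, 6), 41278)) = Add(-1, Rational(20639, 3)) = Rational(20636, 3) ≈ 6878.7)
Function('C')(W, L) = Mul(I, Pow(7, Rational(1, 2))) (Function('C')(W, L) = Pow(Add(-30, 23), Rational(1, 2)) = Pow(-7, Rational(1, 2)) = Mul(I, Pow(7, Rational(1, 2))))
Pow(Add(Function('C')(22, -93), j), Rational(1, 2)) = Pow(Add(Mul(I, Pow(7, Rational(1, 2))), Rational(20636, 3)), Rational(1, 2)) = Pow(Add(Rational(20636, 3), Mul(I, Pow(7, Rational(1, 2)))), Rational(1, 2))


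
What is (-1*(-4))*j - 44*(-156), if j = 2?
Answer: 6872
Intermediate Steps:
(-1*(-4))*j - 44*(-156) = -1*(-4)*2 - 44*(-156) = 4*2 + 6864 = 8 + 6864 = 6872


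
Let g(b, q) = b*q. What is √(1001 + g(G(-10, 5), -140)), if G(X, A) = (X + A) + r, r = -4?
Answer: √2261 ≈ 47.550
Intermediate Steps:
G(X, A) = -4 + A + X (G(X, A) = (X + A) - 4 = (A + X) - 4 = -4 + A + X)
√(1001 + g(G(-10, 5), -140)) = √(1001 + (-4 + 5 - 10)*(-140)) = √(1001 - 9*(-140)) = √(1001 + 1260) = √2261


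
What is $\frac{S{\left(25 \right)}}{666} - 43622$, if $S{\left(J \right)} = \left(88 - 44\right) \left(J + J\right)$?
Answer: $- \frac{14525026}{333} \approx -43619.0$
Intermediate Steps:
$S{\left(J \right)} = 88 J$ ($S{\left(J \right)} = 44 \cdot 2 J = 88 J$)
$\frac{S{\left(25 \right)}}{666} - 43622 = \frac{88 \cdot 25}{666} - 43622 = 2200 \cdot \frac{1}{666} - 43622 = \frac{1100}{333} - 43622 = - \frac{14525026}{333}$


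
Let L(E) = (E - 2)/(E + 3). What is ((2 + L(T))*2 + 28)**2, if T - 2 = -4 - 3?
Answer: 1521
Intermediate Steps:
T = -5 (T = 2 + (-4 - 3) = 2 - 7 = -5)
L(E) = (-2 + E)/(3 + E)
((2 + L(T))*2 + 28)**2 = ((2 + (-2 - 5)/(3 - 5))*2 + 28)**2 = ((2 - 7/(-2))*2 + 28)**2 = ((2 - 1/2*(-7))*2 + 28)**2 = ((2 + 7/2)*2 + 28)**2 = ((11/2)*2 + 28)**2 = (11 + 28)**2 = 39**2 = 1521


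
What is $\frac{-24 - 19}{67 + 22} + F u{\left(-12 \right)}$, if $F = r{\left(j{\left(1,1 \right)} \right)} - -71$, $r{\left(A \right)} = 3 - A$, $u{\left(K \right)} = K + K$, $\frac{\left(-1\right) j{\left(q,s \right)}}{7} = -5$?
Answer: $- \frac{83347}{89} \approx -936.48$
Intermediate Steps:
$j{\left(q,s \right)} = 35$ ($j{\left(q,s \right)} = \left(-7\right) \left(-5\right) = 35$)
$u{\left(K \right)} = 2 K$
$F = 39$ ($F = \left(3 - 35\right) - -71 = \left(3 - 35\right) + 71 = -32 + 71 = 39$)
$\frac{-24 - 19}{67 + 22} + F u{\left(-12 \right)} = \frac{-24 - 19}{67 + 22} + 39 \cdot 2 \left(-12\right) = - \frac{43}{89} + 39 \left(-24\right) = \left(-43\right) \frac{1}{89} - 936 = - \frac{43}{89} - 936 = - \frac{83347}{89}$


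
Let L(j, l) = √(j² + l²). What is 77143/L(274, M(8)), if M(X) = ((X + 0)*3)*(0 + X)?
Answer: 77143*√27985/55970 ≈ 230.57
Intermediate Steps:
M(X) = 3*X² (M(X) = (X*3)*X = (3*X)*X = 3*X²)
77143/L(274, M(8)) = 77143/(√(274² + (3*8²)²)) = 77143/(√(75076 + (3*64)²)) = 77143/(√(75076 + 192²)) = 77143/(√(75076 + 36864)) = 77143/(√111940) = 77143/((2*√27985)) = 77143*(√27985/55970) = 77143*√27985/55970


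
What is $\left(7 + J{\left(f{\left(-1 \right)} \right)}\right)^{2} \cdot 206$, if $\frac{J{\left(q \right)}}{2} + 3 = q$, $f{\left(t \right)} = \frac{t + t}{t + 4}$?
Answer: $\frac{206}{9} \approx 22.889$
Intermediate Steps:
$f{\left(t \right)} = \frac{2 t}{4 + t}$
$J{\left(q \right)} = -6 + 2 q$
$\left(7 + J{\left(f{\left(-1 \right)} \right)}\right)^{2} \cdot 206 = \left(7 - \left(6 - 2 \cdot 2 \left(-1\right) \frac{1}{4 - 1}\right)\right)^{2} \cdot 206 = \left(7 - \left(6 - 2 \cdot 2 \left(-1\right) \frac{1}{3}\right)\right)^{2} \cdot 206 = \left(7 + \left(-6 + 2 \left(- \frac{2}{3}\right)\right)\right)^{2} \cdot 206 = \left(7 - \frac{22}{3}\right)^{2} \cdot 206 = \left(- \frac{1}{3}\right)^{2} \cdot 206 = \frac{1}{9} \cdot 206 = \frac{206}{9}$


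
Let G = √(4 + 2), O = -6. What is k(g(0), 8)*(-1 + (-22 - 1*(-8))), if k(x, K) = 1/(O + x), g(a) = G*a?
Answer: 5/2 ≈ 2.5000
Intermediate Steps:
G = √6 ≈ 2.4495
g(a) = a*√6 (g(a) = √6*a = a*√6)
k(x, K) = 1/(-6 + x)
k(g(0), 8)*(-1 + (-22 - 1*(-8))) = (-1 + (-22 - 1*(-8)))/(-6 + 0*√6) = (-1 + (-22 + 8))/(-6 + 0) = (-1 - 14)/(-6) = -⅙*(-15) = 5/2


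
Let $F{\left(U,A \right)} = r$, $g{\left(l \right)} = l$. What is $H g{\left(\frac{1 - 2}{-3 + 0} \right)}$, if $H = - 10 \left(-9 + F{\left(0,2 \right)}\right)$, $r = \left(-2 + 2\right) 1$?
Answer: $30$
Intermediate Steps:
$r = 0$ ($r = 0 \cdot 1 = 0$)
$F{\left(U,A \right)} = 0$
$H = 90$ ($H = - 10 \left(-9 + 0\right) = \left(-10\right) \left(-9\right) = 90$)
$H g{\left(\frac{1 - 2}{-3 + 0} \right)} = 90 \frac{1 - 2}{-3 + 0} = 90 \left(- \frac{1}{-3}\right) = 90 \left(\left(-1\right) \left(- \frac{1}{3}\right)\right) = 90 \cdot \frac{1}{3} = 30$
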